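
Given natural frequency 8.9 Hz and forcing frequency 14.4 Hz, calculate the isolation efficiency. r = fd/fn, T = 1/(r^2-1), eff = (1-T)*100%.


r = 14.4 / 8.9 = 1.61798
r^2 - 1 = 1.61798^2 - 1 = 1.61786
T = 1/1.61786 = 0.6181
Efficiency = (1 - 0.6181)*100 = 38.19 %


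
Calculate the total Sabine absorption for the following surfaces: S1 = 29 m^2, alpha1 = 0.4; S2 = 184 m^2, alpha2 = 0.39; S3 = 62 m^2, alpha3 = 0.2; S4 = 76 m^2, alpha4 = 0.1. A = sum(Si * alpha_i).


29 * 0.4 = 11.6
184 * 0.39 = 71.76
62 * 0.2 = 12.4
76 * 0.1 = 7.6
A_total = 11.6 + 71.76 + 12.4 + 7.6 = 103.36 m^2


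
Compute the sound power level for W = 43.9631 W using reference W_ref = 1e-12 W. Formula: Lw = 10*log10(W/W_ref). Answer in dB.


W / W_ref = 43.9631 / 1e-12 = 4.39631e+13
Lw = 10 * log10(4.39631e+13) = 136.43 dB


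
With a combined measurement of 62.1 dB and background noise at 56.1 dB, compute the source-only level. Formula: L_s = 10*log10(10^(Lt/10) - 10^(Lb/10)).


10^(62.1/10) = 1.62181e+06
10^(56.1/10) = 407380
Difference = 1.62181e+06 - 407380 = 1.21443e+06
L_source = 10*log10(1.21443e+06) = 60.844 dB


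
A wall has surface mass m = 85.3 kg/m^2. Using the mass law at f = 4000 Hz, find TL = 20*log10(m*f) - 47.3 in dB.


m * f = 85.3 * 4000 = 341200
20*log10(341200) = 110.66 dB
TL = 110.66 - 47.3 = 63.36 dB


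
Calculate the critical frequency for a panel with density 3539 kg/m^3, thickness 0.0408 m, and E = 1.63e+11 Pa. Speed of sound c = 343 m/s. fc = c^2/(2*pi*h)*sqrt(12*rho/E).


12*rho/E = 12*3539/1.63e+11 = 2.6054e-07
sqrt(12*rho/E) = sqrt(2.6054e-07) = 0.000510431
c^2/(2*pi*h) = 343^2/(2*pi*0.0408) = 458932
fc = 458932 * 0.000510431 = 234.25 Hz


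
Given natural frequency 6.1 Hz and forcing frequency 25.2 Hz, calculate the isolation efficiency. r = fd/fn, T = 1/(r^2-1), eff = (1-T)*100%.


r = 25.2 / 6.1 = 4.13115
r^2 - 1 = 4.13115^2 - 1 = 16.0664
T = 1/16.0664 = 0.0622417
Efficiency = (1 - 0.0622417)*100 = 93.776 %


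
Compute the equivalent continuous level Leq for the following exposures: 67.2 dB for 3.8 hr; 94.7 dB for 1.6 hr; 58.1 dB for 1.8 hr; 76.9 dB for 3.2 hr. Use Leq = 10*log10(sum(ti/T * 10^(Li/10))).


T_total = 3.8 + 1.6 + 1.8 + 3.2 = 10.4 hr
(3.8/10.4) * 10^(67.2/10) = 1.91757e+06
(1.6/10.4) * 10^(94.7/10) = 4.54032e+08
(1.8/10.4) * 10^(58.1/10) = 111748
(3.2/10.4) * 10^(76.9/10) = 1.50701e+07
Sum = 1.91757e+06 + 4.54032e+08 + 111748 + 1.50701e+07 = 4.71131e+08
Leq = 10*log10(4.71131e+08) = 86.731 dB


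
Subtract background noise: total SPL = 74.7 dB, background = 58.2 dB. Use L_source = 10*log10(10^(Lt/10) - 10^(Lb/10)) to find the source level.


10^(74.7/10) = 2.95121e+07
10^(58.2/10) = 660693
Difference = 2.95121e+07 - 660693 = 2.88514e+07
L_source = 10*log10(2.88514e+07) = 74.602 dB


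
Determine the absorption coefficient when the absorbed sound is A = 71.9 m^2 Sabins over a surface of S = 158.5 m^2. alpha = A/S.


Absorption coefficient = absorbed power / incident power
alpha = A / S = 71.9 / 158.5 = 0.45363


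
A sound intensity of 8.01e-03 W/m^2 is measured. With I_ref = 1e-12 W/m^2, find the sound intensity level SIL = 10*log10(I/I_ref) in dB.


I / I_ref = 8.01e-03 / 1e-12 = 8.01e+09
SIL = 10 * log10(8.01e+09) = 99.036 dB


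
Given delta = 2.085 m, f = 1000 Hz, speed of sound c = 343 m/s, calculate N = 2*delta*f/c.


N = 2*delta*f/c = 2*delta/lambda, where lambda = c/f
lambda = 343 / 1000 = 0.343 m
N = 2 * 2.085 / 0.343 = 12.157


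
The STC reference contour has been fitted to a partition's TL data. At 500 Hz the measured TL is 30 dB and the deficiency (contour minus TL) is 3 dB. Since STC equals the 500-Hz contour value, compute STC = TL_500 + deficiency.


By ASTM E413, STC = value of the fitted reference contour at 500 Hz.
Contour value at 500 Hz = TL_500 + deficiency = 30 + 3 = 33
STC = 33


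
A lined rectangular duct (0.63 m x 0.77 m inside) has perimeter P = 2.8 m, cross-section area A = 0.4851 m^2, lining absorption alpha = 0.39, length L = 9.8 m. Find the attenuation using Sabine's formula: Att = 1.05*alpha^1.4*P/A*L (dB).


alpha^1.4 = 0.39^1.4 = 0.267603
Attenuation rate = 1.05 * alpha^1.4 * P / A
= 1.05 * 0.267603 * 2.8 / 0.4851 = 1.62184 dB/m
Total Att = 1.62184 * 9.8 = 15.894 dB


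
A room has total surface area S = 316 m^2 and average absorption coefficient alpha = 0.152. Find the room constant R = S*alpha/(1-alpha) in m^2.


R = 316 * 0.152 / (1 - 0.152) = 56.642 m^2


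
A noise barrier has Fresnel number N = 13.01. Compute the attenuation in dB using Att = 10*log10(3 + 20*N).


3 + 20*N = 3 + 20*13.01 = 263.2
Att = 10*log10(263.2) = 24.203 dB


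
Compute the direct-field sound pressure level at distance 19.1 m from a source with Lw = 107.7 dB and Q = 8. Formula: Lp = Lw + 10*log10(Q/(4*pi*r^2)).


4*pi*r^2 = 4*pi*19.1^2 = 4584.34 m^2
Q / (4*pi*r^2) = 8 / 4584.34 = 0.00174507
Lp = 107.7 + 10*log10(0.00174507) = 80.118 dB


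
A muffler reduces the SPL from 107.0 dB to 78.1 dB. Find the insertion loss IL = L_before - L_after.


Insertion loss = SPL without muffler - SPL with muffler
IL = 107.0 - 78.1 = 28.9 dB


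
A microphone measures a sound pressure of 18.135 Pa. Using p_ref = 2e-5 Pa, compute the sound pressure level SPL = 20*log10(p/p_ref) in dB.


p / p_ref = 18.135 / 2e-5 = 906750
SPL = 20 * log10(906750) = 119.15 dB


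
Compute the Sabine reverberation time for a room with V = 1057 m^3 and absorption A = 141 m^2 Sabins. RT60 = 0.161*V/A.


RT60 = 0.161 * 1057 / 141 = 1.2069 s


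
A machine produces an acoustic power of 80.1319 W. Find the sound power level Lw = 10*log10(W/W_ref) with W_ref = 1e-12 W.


W / W_ref = 80.1319 / 1e-12 = 8.01319e+13
Lw = 10 * log10(8.01319e+13) = 139.04 dB


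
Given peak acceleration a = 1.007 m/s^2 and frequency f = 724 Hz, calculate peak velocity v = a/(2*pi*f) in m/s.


omega = 2*pi*f = 2*pi*724 = 4549.03 rad/s
v = a / omega = 1.007 / 4549.03 = 0.00022137 m/s


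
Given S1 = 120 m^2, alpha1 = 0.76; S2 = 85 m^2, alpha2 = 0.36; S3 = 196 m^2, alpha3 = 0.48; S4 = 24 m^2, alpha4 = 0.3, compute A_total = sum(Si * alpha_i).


120 * 0.76 = 91.2
85 * 0.36 = 30.6
196 * 0.48 = 94.08
24 * 0.3 = 7.2
A_total = 91.2 + 30.6 + 94.08 + 7.2 = 223.08 m^2


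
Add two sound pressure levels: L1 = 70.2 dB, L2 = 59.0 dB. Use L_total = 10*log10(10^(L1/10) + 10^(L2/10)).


10^(70.2/10) = 1.04713e+07
10^(59.0/10) = 794328
Sum = 1.04713e+07 + 794328 = 1.12656e+07
L_total = 10*log10(1.12656e+07) = 70.518 dB


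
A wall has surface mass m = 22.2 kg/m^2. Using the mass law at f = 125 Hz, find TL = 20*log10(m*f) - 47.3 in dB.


m * f = 22.2 * 125 = 2775
20*log10(2775) = 68.8653 dB
TL = 68.8653 - 47.3 = 21.565 dB


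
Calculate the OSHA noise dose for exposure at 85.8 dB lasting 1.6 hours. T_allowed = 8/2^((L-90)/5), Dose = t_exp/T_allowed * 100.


T_allowed = 8 / 2^((85.8 - 90)/5) = 14.3204 hr
Dose = 1.6 / 14.3204 * 100 = 11.173 %


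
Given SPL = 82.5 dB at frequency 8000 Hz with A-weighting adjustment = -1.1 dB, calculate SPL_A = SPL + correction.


A-weighting table: 8000 Hz -> -1.1 dB correction
SPL_A = SPL + correction = 82.5 + (-1.1) = 81.4 dBA


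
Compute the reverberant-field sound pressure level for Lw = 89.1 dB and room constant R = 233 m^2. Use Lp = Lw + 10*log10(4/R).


4/R = 4/233 = 0.0171674
Lp = 89.1 + 10*log10(0.0171674) = 71.447 dB


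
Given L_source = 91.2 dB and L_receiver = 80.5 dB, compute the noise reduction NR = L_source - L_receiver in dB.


NR = L_source - L_receiver (difference between source and receiving room levels)
NR = 91.2 - 80.5 = 10.7 dB


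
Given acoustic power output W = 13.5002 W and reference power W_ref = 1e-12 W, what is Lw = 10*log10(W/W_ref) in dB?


W / W_ref = 13.5002 / 1e-12 = 1.35002e+13
Lw = 10 * log10(1.35002e+13) = 131.3 dB


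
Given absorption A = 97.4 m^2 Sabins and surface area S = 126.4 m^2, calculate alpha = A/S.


Absorption coefficient = absorbed power / incident power
alpha = A / S = 97.4 / 126.4 = 0.77057


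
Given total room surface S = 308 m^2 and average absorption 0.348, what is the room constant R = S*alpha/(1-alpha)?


R = 308 * 0.348 / (1 - 0.348) = 164.39 m^2


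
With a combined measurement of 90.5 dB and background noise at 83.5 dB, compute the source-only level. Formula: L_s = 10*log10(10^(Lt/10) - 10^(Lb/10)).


10^(90.5/10) = 1.12202e+09
10^(83.5/10) = 2.23872e+08
Difference = 1.12202e+09 - 2.23872e+08 = 8.98148e+08
L_source = 10*log10(8.98148e+08) = 89.533 dB


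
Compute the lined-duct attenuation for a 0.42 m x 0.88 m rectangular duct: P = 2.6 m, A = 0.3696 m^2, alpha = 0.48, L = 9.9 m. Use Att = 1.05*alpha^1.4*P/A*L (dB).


alpha^1.4 = 0.48^1.4 = 0.35788
Attenuation rate = 1.05 * alpha^1.4 * P / A
= 1.05 * 0.35788 * 2.6 / 0.3696 = 2.64343 dB/m
Total Att = 2.64343 * 9.9 = 26.17 dB


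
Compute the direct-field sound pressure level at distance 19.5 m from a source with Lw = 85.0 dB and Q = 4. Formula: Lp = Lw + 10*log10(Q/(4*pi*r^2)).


4*pi*r^2 = 4*pi*19.5^2 = 4778.36 m^2
Q / (4*pi*r^2) = 4 / 4778.36 = 0.000837107
Lp = 85.0 + 10*log10(0.000837107) = 54.228 dB


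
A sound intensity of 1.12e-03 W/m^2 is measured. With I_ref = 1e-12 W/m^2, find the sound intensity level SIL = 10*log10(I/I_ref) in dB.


I / I_ref = 1.12e-03 / 1e-12 = 1.12e+09
SIL = 10 * log10(1.12e+09) = 90.492 dB


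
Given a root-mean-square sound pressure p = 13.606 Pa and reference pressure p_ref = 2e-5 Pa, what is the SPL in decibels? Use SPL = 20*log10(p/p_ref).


p / p_ref = 13.606 / 2e-5 = 680300
SPL = 20 * log10(680300) = 116.65 dB


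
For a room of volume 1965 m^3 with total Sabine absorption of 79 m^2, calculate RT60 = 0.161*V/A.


RT60 = 0.161 * 1965 / 79 = 4.0046 s


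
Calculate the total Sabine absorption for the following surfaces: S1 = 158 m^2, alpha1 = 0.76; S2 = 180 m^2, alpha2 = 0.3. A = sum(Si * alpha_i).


158 * 0.76 = 120.08
180 * 0.3 = 54
A_total = 120.08 + 54 = 174.08 m^2


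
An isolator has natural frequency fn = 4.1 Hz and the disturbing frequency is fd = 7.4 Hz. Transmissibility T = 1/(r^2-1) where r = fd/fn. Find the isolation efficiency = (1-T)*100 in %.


r = 7.4 / 4.1 = 1.80488
r^2 - 1 = 1.80488^2 - 1 = 2.25759
T = 1/2.25759 = 0.44295
Efficiency = (1 - 0.44295)*100 = 55.705 %


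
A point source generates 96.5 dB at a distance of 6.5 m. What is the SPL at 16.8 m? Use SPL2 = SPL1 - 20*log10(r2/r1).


r2/r1 = 16.8/6.5 = 2.58462
Correction = 20*log10(2.58462) = 8.24793 dB
SPL2 = 96.5 - 8.24793 = 88.252 dB


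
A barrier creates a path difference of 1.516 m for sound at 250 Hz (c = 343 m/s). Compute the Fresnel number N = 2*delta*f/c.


N = 2*delta*f/c = 2*delta/lambda, where lambda = c/f
lambda = 343 / 250 = 1.372 m
N = 2 * 1.516 / 1.372 = 2.2099


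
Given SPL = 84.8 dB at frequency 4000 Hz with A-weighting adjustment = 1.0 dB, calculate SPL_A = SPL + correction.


A-weighting table: 4000 Hz -> 1.0 dB correction
SPL_A = SPL + correction = 84.8 + (1.0) = 85.8 dBA


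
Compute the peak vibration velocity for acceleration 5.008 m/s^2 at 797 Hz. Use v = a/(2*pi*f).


omega = 2*pi*f = 2*pi*797 = 5007.7 rad/s
v = a / omega = 5.008 / 5007.7 = 0.0010001 m/s


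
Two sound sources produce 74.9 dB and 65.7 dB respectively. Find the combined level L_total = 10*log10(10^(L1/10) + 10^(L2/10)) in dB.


10^(74.9/10) = 3.0903e+07
10^(65.7/10) = 3.71535e+06
Sum = 3.0903e+07 + 3.71535e+06 = 3.46184e+07
L_total = 10*log10(3.46184e+07) = 75.393 dB


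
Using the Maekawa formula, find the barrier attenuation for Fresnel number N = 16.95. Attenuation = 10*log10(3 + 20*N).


3 + 20*N = 3 + 20*16.95 = 342
Att = 10*log10(342) = 25.34 dB


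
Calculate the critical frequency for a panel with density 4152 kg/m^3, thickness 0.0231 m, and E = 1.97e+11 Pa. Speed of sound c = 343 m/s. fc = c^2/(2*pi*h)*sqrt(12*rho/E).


12*rho/E = 12*4152/1.97e+11 = 2.52914e-07
sqrt(12*rho/E) = sqrt(2.52914e-07) = 0.000502906
c^2/(2*pi*h) = 343^2/(2*pi*0.0231) = 810581
fc = 810581 * 0.000502906 = 407.65 Hz


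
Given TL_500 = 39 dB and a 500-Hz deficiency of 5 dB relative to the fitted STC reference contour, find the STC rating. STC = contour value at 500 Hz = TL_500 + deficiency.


By ASTM E413, STC = value of the fitted reference contour at 500 Hz.
Contour value at 500 Hz = TL_500 + deficiency = 39 + 5 = 44
STC = 44


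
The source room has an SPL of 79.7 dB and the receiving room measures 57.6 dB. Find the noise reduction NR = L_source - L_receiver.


NR = L_source - L_receiver (difference between source and receiving room levels)
NR = 79.7 - 57.6 = 22.1 dB


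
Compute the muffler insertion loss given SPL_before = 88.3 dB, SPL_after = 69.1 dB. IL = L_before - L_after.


Insertion loss = SPL without muffler - SPL with muffler
IL = 88.3 - 69.1 = 19.2 dB


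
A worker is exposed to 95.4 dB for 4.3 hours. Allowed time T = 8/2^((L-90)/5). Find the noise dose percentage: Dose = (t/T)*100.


T_allowed = 8 / 2^((95.4 - 90)/5) = 3.78423 hr
Dose = 4.3 / 3.78423 * 100 = 113.63 %


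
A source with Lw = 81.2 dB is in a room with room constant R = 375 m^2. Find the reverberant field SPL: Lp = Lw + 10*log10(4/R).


4/R = 4/375 = 0.0106667
Lp = 81.2 + 10*log10(0.0106667) = 61.48 dB


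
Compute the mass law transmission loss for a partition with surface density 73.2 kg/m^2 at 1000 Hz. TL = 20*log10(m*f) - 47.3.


m * f = 73.2 * 1000 = 73200
20*log10(73200) = 97.2902 dB
TL = 97.2902 - 47.3 = 49.99 dB


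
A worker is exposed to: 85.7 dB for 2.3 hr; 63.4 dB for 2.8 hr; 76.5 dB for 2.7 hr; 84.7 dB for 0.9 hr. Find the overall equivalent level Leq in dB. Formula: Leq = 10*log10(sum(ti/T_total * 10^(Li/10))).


T_total = 2.3 + 2.8 + 2.7 + 0.9 = 8.7 hr
(2.3/8.7) * 10^(85.7/10) = 9.8222e+07
(2.8/8.7) * 10^(63.4/10) = 704107
(2.7/8.7) * 10^(76.5/10) = 1.38626e+07
(0.9/8.7) * 10^(84.7/10) = 3.05298e+07
Sum = 9.8222e+07 + 704107 + 1.38626e+07 + 3.05298e+07 = 1.43319e+08
Leq = 10*log10(1.43319e+08) = 81.563 dB


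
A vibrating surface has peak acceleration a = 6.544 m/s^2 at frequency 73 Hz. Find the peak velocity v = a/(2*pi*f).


omega = 2*pi*f = 2*pi*73 = 458.673 rad/s
v = a / omega = 6.544 / 458.673 = 0.014267 m/s


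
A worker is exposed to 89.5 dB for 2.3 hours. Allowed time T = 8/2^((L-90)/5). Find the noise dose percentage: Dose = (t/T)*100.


T_allowed = 8 / 2^((89.5 - 90)/5) = 8.57419 hr
Dose = 2.3 / 8.57419 * 100 = 26.825 %


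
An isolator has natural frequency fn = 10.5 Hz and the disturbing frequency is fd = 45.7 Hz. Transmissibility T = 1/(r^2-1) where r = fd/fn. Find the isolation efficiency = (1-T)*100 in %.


r = 45.7 / 10.5 = 4.35238
r^2 - 1 = 4.35238^2 - 1 = 17.9432
T = 1/17.9432 = 0.0557314
Efficiency = (1 - 0.0557314)*100 = 94.427 %


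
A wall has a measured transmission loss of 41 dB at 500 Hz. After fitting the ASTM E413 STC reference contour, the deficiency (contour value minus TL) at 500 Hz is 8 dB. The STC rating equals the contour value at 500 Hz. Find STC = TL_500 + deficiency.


By ASTM E413, STC = value of the fitted reference contour at 500 Hz.
Contour value at 500 Hz = TL_500 + deficiency = 41 + 8 = 49
STC = 49


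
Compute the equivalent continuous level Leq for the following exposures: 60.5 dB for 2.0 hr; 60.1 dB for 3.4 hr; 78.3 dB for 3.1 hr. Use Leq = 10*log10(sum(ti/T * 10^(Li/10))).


T_total = 2.0 + 3.4 + 3.1 = 8.5 hr
(2.0/8.5) * 10^(60.5/10) = 264004
(3.4/8.5) * 10^(60.1/10) = 409317
(3.1/8.5) * 10^(78.3/10) = 2.46571e+07
Sum = 264004 + 409317 + 2.46571e+07 = 2.53304e+07
Leq = 10*log10(2.53304e+07) = 74.036 dB


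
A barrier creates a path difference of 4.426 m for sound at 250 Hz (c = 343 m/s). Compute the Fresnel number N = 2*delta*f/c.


N = 2*delta*f/c = 2*delta/lambda, where lambda = c/f
lambda = 343 / 250 = 1.372 m
N = 2 * 4.426 / 1.372 = 6.4519


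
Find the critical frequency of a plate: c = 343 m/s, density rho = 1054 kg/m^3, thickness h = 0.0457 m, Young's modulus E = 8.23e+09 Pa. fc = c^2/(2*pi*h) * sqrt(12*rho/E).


12*rho/E = 12*1054/8.23e+09 = 1.53682e-06
sqrt(12*rho/E) = sqrt(1.53682e-06) = 0.00123969
c^2/(2*pi*h) = 343^2/(2*pi*0.0457) = 409725
fc = 409725 * 0.00123969 = 507.93 Hz


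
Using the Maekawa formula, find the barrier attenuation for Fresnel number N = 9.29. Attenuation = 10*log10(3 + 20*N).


3 + 20*N = 3 + 20*9.29 = 188.8
Att = 10*log10(188.8) = 22.76 dB


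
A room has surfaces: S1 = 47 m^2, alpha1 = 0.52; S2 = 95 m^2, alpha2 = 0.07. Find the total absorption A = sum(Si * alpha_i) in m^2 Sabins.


47 * 0.52 = 24.44
95 * 0.07 = 6.65
A_total = 24.44 + 6.65 = 31.09 m^2


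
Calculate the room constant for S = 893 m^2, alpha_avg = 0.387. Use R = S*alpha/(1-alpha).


R = 893 * 0.387 / (1 - 0.387) = 563.77 m^2


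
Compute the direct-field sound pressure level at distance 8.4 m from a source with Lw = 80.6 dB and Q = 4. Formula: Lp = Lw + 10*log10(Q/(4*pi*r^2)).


4*pi*r^2 = 4*pi*8.4^2 = 886.683 m^2
Q / (4*pi*r^2) = 4 / 886.683 = 0.0045112
Lp = 80.6 + 10*log10(0.0045112) = 57.143 dB


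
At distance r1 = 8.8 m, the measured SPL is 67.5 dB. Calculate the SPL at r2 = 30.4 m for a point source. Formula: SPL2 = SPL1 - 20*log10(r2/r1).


r2/r1 = 30.4/8.8 = 3.45455
Correction = 20*log10(3.45455) = 10.7678 dB
SPL2 = 67.5 - 10.7678 = 56.732 dB


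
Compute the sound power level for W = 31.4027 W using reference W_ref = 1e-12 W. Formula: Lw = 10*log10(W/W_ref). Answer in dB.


W / W_ref = 31.4027 / 1e-12 = 3.14027e+13
Lw = 10 * log10(3.14027e+13) = 134.97 dB


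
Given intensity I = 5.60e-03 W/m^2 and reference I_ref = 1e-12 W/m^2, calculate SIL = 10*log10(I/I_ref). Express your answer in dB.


I / I_ref = 5.60e-03 / 1e-12 = 5.6e+09
SIL = 10 * log10(5.6e+09) = 97.482 dB


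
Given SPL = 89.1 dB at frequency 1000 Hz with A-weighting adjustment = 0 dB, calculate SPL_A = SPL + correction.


A-weighting table: 1000 Hz -> 0 dB correction
SPL_A = SPL + correction = 89.1 + (0) = 89.1 dBA


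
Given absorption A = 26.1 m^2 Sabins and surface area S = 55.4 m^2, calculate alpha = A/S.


Absorption coefficient = absorbed power / incident power
alpha = A / S = 26.1 / 55.4 = 0.47112


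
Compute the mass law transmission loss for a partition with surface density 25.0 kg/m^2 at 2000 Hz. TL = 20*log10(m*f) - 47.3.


m * f = 25.0 * 2000 = 50000
20*log10(50000) = 93.9794 dB
TL = 93.9794 - 47.3 = 46.679 dB


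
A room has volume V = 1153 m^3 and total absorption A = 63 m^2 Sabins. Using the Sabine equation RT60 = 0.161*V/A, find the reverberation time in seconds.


RT60 = 0.161 * 1153 / 63 = 2.9466 s


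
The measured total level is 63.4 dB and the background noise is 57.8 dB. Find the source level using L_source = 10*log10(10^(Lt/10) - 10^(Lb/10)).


10^(63.4/10) = 2.18776e+06
10^(57.8/10) = 602560
Difference = 2.18776e+06 - 602560 = 1.5852e+06
L_source = 10*log10(1.5852e+06) = 62.001 dB


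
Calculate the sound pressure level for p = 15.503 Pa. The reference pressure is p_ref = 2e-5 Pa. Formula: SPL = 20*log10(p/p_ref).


p / p_ref = 15.503 / 2e-5 = 775150
SPL = 20 * log10(775150) = 117.79 dB


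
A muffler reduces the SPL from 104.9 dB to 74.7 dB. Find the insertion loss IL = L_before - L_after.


Insertion loss = SPL without muffler - SPL with muffler
IL = 104.9 - 74.7 = 30.2 dB


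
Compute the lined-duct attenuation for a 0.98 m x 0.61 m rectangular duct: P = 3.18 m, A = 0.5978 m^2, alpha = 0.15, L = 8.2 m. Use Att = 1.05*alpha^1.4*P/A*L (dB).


alpha^1.4 = 0.15^1.4 = 0.0702308
Attenuation rate = 1.05 * alpha^1.4 * P / A
= 1.05 * 0.0702308 * 3.18 / 0.5978 = 0.392273 dB/m
Total Att = 0.392273 * 8.2 = 3.2166 dB


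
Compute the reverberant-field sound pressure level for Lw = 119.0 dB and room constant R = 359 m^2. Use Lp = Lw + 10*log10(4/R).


4/R = 4/359 = 0.0111421
Lp = 119.0 + 10*log10(0.0111421) = 99.47 dB


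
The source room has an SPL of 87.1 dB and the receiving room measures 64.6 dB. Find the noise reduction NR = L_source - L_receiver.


NR = L_source - L_receiver (difference between source and receiving room levels)
NR = 87.1 - 64.6 = 22.5 dB


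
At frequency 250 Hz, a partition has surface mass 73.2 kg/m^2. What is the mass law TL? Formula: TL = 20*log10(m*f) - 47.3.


m * f = 73.2 * 250 = 18300
20*log10(18300) = 85.249 dB
TL = 85.249 - 47.3 = 37.949 dB


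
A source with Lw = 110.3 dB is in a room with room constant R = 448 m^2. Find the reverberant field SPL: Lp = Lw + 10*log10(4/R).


4/R = 4/448 = 0.00892857
Lp = 110.3 + 10*log10(0.00892857) = 89.808 dB


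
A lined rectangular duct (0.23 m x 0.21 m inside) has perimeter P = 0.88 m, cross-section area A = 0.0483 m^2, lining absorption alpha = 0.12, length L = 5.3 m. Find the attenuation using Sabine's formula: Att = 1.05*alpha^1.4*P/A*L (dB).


alpha^1.4 = 0.12^1.4 = 0.0513871
Attenuation rate = 1.05 * alpha^1.4 * P / A
= 1.05 * 0.0513871 * 0.88 / 0.0483 = 0.983058 dB/m
Total Att = 0.983058 * 5.3 = 5.2102 dB


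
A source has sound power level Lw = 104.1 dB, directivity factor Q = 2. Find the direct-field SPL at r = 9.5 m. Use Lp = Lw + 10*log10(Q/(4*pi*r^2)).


4*pi*r^2 = 4*pi*9.5^2 = 1134.11 m^2
Q / (4*pi*r^2) = 2 / 1134.11 = 0.0017635
Lp = 104.1 + 10*log10(0.0017635) = 76.564 dB


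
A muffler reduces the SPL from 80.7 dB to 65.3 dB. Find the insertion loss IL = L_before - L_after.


Insertion loss = SPL without muffler - SPL with muffler
IL = 80.7 - 65.3 = 15.4 dB


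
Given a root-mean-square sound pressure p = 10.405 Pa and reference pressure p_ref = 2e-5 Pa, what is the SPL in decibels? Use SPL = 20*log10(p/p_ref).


p / p_ref = 10.405 / 2e-5 = 520250
SPL = 20 * log10(520250) = 114.32 dB


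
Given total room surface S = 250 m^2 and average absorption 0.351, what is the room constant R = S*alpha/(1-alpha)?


R = 250 * 0.351 / (1 - 0.351) = 135.21 m^2


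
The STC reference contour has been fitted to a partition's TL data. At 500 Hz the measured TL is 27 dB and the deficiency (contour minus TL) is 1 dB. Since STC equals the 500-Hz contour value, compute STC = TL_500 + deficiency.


By ASTM E413, STC = value of the fitted reference contour at 500 Hz.
Contour value at 500 Hz = TL_500 + deficiency = 27 + 1 = 28
STC = 28


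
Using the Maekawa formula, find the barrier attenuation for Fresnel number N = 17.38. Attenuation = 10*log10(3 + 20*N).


3 + 20*N = 3 + 20*17.38 = 350.6
Att = 10*log10(350.6) = 25.448 dB


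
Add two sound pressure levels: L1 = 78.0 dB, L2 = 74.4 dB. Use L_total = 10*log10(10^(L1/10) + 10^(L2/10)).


10^(78.0/10) = 6.30957e+07
10^(74.4/10) = 2.75423e+07
Sum = 6.30957e+07 + 2.75423e+07 = 9.0638e+07
L_total = 10*log10(9.0638e+07) = 79.573 dB


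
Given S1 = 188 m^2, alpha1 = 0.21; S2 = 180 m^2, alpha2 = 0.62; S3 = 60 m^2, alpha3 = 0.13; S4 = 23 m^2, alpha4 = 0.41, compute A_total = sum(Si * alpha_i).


188 * 0.21 = 39.48
180 * 0.62 = 111.6
60 * 0.13 = 7.8
23 * 0.41 = 9.43
A_total = 39.48 + 111.6 + 7.8 + 9.43 = 168.31 m^2


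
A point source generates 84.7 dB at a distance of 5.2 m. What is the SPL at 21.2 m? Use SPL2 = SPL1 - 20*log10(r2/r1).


r2/r1 = 21.2/5.2 = 4.07692
Correction = 20*log10(4.07692) = 12.2066 dB
SPL2 = 84.7 - 12.2066 = 72.493 dB


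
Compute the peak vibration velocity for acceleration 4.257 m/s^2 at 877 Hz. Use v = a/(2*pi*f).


omega = 2*pi*f = 2*pi*877 = 5510.35 rad/s
v = a / omega = 4.257 / 5510.35 = 0.00077255 m/s


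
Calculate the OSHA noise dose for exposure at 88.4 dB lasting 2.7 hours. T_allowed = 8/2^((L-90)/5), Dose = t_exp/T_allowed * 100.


T_allowed = 8 / 2^((88.4 - 90)/5) = 9.98664 hr
Dose = 2.7 / 9.98664 * 100 = 27.036 %


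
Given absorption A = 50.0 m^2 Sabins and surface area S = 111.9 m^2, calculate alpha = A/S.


Absorption coefficient = absorbed power / incident power
alpha = A / S = 50.0 / 111.9 = 0.44683


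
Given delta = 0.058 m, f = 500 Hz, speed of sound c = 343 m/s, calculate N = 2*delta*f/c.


N = 2*delta*f/c = 2*delta/lambda, where lambda = c/f
lambda = 343 / 500 = 0.686 m
N = 2 * 0.058 / 0.686 = 0.1691


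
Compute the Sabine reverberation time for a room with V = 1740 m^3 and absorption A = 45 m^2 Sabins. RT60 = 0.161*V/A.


RT60 = 0.161 * 1740 / 45 = 6.2253 s


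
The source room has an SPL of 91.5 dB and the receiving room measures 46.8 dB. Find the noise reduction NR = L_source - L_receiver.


NR = L_source - L_receiver (difference between source and receiving room levels)
NR = 91.5 - 46.8 = 44.7 dB


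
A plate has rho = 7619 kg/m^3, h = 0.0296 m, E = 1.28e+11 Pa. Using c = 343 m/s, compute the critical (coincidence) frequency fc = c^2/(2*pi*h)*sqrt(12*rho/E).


12*rho/E = 12*7619/1.28e+11 = 7.14281e-07
sqrt(12*rho/E) = sqrt(7.14281e-07) = 0.000845151
c^2/(2*pi*h) = 343^2/(2*pi*0.0296) = 632582
fc = 632582 * 0.000845151 = 534.63 Hz


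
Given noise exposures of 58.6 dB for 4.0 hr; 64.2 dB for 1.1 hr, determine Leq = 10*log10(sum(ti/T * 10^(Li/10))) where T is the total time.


T_total = 4.0 + 1.1 = 5.1 hr
(4.0/5.1) * 10^(58.6/10) = 568185
(1.1/5.1) * 10^(64.2/10) = 567313
Sum = 568185 + 567313 = 1.1355e+06
Leq = 10*log10(1.1355e+06) = 60.552 dB


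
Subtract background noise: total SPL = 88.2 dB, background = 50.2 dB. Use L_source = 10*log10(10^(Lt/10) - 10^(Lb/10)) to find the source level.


10^(88.2/10) = 6.60693e+08
10^(50.2/10) = 104713
Difference = 6.60693e+08 - 104713 = 6.60588e+08
L_source = 10*log10(6.60588e+08) = 88.199 dB


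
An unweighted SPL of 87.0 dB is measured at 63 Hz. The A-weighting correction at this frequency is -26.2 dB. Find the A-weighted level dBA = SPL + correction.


A-weighting table: 63 Hz -> -26.2 dB correction
SPL_A = SPL + correction = 87.0 + (-26.2) = 60.8 dBA


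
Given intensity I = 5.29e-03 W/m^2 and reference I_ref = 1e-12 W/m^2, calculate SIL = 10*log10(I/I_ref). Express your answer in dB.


I / I_ref = 5.29e-03 / 1e-12 = 5.29e+09
SIL = 10 * log10(5.29e+09) = 97.235 dB


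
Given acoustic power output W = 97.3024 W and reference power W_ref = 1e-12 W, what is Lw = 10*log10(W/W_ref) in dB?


W / W_ref = 97.3024 / 1e-12 = 9.73024e+13
Lw = 10 * log10(9.73024e+13) = 139.88 dB


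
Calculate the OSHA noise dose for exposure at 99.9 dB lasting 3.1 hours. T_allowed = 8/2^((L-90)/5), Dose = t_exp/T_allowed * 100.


T_allowed = 8 / 2^((99.9 - 90)/5) = 2.02792 hr
Dose = 3.1 / 2.02792 * 100 = 152.87 %


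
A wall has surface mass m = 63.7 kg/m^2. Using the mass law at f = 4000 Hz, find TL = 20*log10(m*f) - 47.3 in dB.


m * f = 63.7 * 4000 = 254800
20*log10(254800) = 108.124 dB
TL = 108.124 - 47.3 = 60.824 dB


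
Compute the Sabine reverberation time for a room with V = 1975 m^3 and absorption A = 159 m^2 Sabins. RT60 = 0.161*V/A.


RT60 = 0.161 * 1975 / 159 = 1.9998 s


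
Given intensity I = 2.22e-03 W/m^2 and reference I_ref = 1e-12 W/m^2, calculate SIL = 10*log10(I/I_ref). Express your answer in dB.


I / I_ref = 2.22e-03 / 1e-12 = 2.22e+09
SIL = 10 * log10(2.22e+09) = 93.464 dB


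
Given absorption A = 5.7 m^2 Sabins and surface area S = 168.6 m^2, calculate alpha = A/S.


Absorption coefficient = absorbed power / incident power
alpha = A / S = 5.7 / 168.6 = 0.033808


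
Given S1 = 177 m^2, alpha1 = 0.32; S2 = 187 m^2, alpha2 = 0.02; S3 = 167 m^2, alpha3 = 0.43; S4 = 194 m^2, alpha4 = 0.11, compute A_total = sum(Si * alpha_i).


177 * 0.32 = 56.64
187 * 0.02 = 3.74
167 * 0.43 = 71.81
194 * 0.11 = 21.34
A_total = 56.64 + 3.74 + 71.81 + 21.34 = 153.53 m^2


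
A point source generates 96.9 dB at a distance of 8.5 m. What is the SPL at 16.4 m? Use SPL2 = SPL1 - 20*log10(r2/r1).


r2/r1 = 16.4/8.5 = 1.92941
Correction = 20*log10(1.92941) = 5.70849 dB
SPL2 = 96.9 - 5.70849 = 91.192 dB


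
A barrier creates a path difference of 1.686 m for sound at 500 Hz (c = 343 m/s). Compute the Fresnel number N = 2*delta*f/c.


N = 2*delta*f/c = 2*delta/lambda, where lambda = c/f
lambda = 343 / 500 = 0.686 m
N = 2 * 1.686 / 0.686 = 4.9155


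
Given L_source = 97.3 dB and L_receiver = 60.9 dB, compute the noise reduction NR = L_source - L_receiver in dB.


NR = L_source - L_receiver (difference between source and receiving room levels)
NR = 97.3 - 60.9 = 36.4 dB


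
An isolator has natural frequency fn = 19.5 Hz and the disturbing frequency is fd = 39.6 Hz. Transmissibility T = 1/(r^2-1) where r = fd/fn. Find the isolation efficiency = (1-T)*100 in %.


r = 39.6 / 19.5 = 2.03077
r^2 - 1 = 2.03077^2 - 1 = 3.12403
T = 1/3.12403 = 0.320099
Efficiency = (1 - 0.320099)*100 = 67.99 %


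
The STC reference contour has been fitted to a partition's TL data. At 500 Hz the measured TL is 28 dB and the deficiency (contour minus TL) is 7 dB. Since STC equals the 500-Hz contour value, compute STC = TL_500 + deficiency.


By ASTM E413, STC = value of the fitted reference contour at 500 Hz.
Contour value at 500 Hz = TL_500 + deficiency = 28 + 7 = 35
STC = 35


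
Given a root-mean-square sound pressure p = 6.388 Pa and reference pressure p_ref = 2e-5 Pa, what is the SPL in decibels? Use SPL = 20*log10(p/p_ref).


p / p_ref = 6.388 / 2e-5 = 319400
SPL = 20 * log10(319400) = 110.09 dB


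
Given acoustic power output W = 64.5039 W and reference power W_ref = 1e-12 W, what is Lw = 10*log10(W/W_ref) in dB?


W / W_ref = 64.5039 / 1e-12 = 6.45039e+13
Lw = 10 * log10(6.45039e+13) = 138.1 dB


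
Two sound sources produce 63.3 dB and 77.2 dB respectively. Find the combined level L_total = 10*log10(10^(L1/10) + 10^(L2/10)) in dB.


10^(63.3/10) = 2.13796e+06
10^(77.2/10) = 5.24807e+07
Sum = 2.13796e+06 + 5.24807e+07 = 5.46187e+07
L_total = 10*log10(5.46187e+07) = 77.373 dB


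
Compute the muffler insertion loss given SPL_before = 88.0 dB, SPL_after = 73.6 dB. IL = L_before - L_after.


Insertion loss = SPL without muffler - SPL with muffler
IL = 88.0 - 73.6 = 14.4 dB


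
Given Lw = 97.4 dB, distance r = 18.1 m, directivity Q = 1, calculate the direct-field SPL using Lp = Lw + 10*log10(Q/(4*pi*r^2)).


4*pi*r^2 = 4*pi*18.1^2 = 4116.87 m^2
Q / (4*pi*r^2) = 1 / 4116.87 = 0.000242903
Lp = 97.4 + 10*log10(0.000242903) = 61.254 dB


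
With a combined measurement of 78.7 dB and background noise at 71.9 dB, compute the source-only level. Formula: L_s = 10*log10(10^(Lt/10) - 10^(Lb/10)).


10^(78.7/10) = 7.4131e+07
10^(71.9/10) = 1.54882e+07
Difference = 7.4131e+07 - 1.54882e+07 = 5.86428e+07
L_source = 10*log10(5.86428e+07) = 77.682 dB


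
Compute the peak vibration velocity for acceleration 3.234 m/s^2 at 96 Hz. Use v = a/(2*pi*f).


omega = 2*pi*f = 2*pi*96 = 603.186 rad/s
v = a / omega = 3.234 / 603.186 = 0.0053615 m/s


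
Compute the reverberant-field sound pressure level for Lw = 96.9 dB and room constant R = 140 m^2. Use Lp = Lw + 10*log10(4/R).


4/R = 4/140 = 0.0285714
Lp = 96.9 + 10*log10(0.0285714) = 81.459 dB


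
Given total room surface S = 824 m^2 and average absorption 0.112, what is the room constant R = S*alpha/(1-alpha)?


R = 824 * 0.112 / (1 - 0.112) = 103.93 m^2


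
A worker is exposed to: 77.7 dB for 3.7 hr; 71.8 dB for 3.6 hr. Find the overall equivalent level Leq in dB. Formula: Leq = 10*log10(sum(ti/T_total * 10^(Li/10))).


T_total = 3.7 + 3.6 = 7.3 hr
(3.7/7.3) * 10^(77.7/10) = 2.98455e+07
(3.6/7.3) * 10^(71.8/10) = 7.46414e+06
Sum = 2.98455e+07 + 7.46414e+06 = 3.73096e+07
Leq = 10*log10(3.73096e+07) = 75.718 dB


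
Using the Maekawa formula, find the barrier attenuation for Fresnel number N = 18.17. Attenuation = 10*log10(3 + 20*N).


3 + 20*N = 3 + 20*18.17 = 366.4
Att = 10*log10(366.4) = 25.64 dB


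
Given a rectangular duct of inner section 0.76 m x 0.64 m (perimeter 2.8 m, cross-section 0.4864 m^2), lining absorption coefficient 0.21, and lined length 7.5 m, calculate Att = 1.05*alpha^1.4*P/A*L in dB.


alpha^1.4 = 0.21^1.4 = 0.112488
Attenuation rate = 1.05 * alpha^1.4 * P / A
= 1.05 * 0.112488 * 2.8 / 0.4864 = 0.679923 dB/m
Total Att = 0.679923 * 7.5 = 5.0994 dB


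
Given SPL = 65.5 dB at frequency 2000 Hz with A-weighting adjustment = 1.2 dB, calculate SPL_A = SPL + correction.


A-weighting table: 2000 Hz -> 1.2 dB correction
SPL_A = SPL + correction = 65.5 + (1.2) = 66.7 dBA


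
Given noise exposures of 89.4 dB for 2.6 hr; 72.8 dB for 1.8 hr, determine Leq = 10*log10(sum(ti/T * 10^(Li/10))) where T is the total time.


T_total = 2.6 + 1.8 = 4.4 hr
(2.6/4.4) * 10^(89.4/10) = 5.1466e+08
(1.8/4.4) * 10^(72.8/10) = 7.79507e+06
Sum = 5.1466e+08 + 7.79507e+06 = 5.22455e+08
Leq = 10*log10(5.22455e+08) = 87.18 dB


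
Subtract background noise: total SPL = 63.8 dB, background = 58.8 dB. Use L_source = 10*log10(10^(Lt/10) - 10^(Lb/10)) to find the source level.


10^(63.8/10) = 2.39883e+06
10^(58.8/10) = 758578
Difference = 2.39883e+06 - 758578 = 1.64025e+06
L_source = 10*log10(1.64025e+06) = 62.149 dB


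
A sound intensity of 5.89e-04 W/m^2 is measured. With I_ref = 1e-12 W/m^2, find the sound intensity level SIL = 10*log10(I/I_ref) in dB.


I / I_ref = 5.89e-04 / 1e-12 = 5.89e+08
SIL = 10 * log10(5.89e+08) = 87.701 dB


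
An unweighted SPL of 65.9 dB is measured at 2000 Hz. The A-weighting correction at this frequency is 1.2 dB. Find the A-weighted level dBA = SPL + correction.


A-weighting table: 2000 Hz -> 1.2 dB correction
SPL_A = SPL + correction = 65.9 + (1.2) = 67.1 dBA


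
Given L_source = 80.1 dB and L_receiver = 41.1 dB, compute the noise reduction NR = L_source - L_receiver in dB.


NR = L_source - L_receiver (difference between source and receiving room levels)
NR = 80.1 - 41.1 = 39 dB


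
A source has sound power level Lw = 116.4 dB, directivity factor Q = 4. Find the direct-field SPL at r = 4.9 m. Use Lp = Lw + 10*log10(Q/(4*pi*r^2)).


4*pi*r^2 = 4*pi*4.9^2 = 301.719 m^2
Q / (4*pi*r^2) = 4 / 301.719 = 0.0132574
Lp = 116.4 + 10*log10(0.0132574) = 97.625 dB


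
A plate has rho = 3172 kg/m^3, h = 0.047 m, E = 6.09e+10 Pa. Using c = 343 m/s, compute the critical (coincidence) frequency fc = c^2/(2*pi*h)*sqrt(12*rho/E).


12*rho/E = 12*3172/6.09e+10 = 6.25025e-07
sqrt(12*rho/E) = sqrt(6.25025e-07) = 0.000790585
c^2/(2*pi*h) = 343^2/(2*pi*0.047) = 398392
fc = 398392 * 0.000790585 = 314.96 Hz


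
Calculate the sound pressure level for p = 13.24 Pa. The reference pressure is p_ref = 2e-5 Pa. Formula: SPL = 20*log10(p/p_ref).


p / p_ref = 13.24 / 2e-5 = 662000
SPL = 20 * log10(662000) = 116.42 dB


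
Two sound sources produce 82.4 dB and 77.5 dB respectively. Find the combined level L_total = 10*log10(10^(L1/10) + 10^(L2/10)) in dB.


10^(82.4/10) = 1.7378e+08
10^(77.5/10) = 5.62341e+07
Sum = 1.7378e+08 + 5.62341e+07 = 2.30014e+08
L_total = 10*log10(2.30014e+08) = 83.618 dB


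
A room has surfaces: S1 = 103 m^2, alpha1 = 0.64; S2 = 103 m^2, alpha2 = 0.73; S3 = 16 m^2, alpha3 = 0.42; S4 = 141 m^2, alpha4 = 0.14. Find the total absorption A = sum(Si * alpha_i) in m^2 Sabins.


103 * 0.64 = 65.92
103 * 0.73 = 75.19
16 * 0.42 = 6.72
141 * 0.14 = 19.74
A_total = 65.92 + 75.19 + 6.72 + 19.74 = 167.57 m^2


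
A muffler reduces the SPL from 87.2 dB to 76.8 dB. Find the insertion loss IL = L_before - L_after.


Insertion loss = SPL without muffler - SPL with muffler
IL = 87.2 - 76.8 = 10.4 dB


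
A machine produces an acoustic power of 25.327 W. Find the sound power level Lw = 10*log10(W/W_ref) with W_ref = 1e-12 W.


W / W_ref = 25.327 / 1e-12 = 2.5327e+13
Lw = 10 * log10(2.5327e+13) = 134.04 dB


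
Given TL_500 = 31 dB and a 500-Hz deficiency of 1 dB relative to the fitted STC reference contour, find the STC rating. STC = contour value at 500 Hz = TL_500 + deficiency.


By ASTM E413, STC = value of the fitted reference contour at 500 Hz.
Contour value at 500 Hz = TL_500 + deficiency = 31 + 1 = 32
STC = 32


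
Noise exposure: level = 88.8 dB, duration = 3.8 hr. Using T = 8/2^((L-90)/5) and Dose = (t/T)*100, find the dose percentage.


T_allowed = 8 / 2^((88.8 - 90)/5) = 9.44794 hr
Dose = 3.8 / 9.44794 * 100 = 40.22 %


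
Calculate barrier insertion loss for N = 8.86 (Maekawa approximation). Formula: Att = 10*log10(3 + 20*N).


3 + 20*N = 3 + 20*8.86 = 180.2
Att = 10*log10(180.2) = 22.558 dB


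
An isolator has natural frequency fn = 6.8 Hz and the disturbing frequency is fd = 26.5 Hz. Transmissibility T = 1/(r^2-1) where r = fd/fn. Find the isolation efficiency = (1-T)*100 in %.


r = 26.5 / 6.8 = 3.89706
r^2 - 1 = 3.89706^2 - 1 = 14.1871
T = 1/14.1871 = 0.0704866
Efficiency = (1 - 0.0704866)*100 = 92.951 %


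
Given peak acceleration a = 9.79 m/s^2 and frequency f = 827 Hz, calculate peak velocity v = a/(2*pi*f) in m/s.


omega = 2*pi*f = 2*pi*827 = 5196.19 rad/s
v = a / omega = 9.79 / 5196.19 = 0.0018841 m/s


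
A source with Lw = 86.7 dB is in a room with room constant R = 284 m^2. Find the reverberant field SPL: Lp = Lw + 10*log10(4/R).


4/R = 4/284 = 0.0140845
Lp = 86.7 + 10*log10(0.0140845) = 68.187 dB


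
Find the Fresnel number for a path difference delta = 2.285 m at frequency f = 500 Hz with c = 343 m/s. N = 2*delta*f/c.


N = 2*delta*f/c = 2*delta/lambda, where lambda = c/f
lambda = 343 / 500 = 0.686 m
N = 2 * 2.285 / 0.686 = 6.6618


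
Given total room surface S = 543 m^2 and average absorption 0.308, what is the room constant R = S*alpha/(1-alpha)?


R = 543 * 0.308 / (1 - 0.308) = 241.68 m^2


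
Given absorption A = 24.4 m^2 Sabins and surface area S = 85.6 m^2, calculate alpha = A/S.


Absorption coefficient = absorbed power / incident power
alpha = A / S = 24.4 / 85.6 = 0.28505


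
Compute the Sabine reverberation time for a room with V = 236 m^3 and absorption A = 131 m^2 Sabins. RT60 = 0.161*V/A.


RT60 = 0.161 * 236 / 131 = 0.29005 s


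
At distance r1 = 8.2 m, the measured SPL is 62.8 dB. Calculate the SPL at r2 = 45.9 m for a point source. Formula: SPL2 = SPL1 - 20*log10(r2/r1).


r2/r1 = 45.9/8.2 = 5.59756
Correction = 20*log10(5.59756) = 14.96 dB
SPL2 = 62.8 - 14.96 = 47.84 dB


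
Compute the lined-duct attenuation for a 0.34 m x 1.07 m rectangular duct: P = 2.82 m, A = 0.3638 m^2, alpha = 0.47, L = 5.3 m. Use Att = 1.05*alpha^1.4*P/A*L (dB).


alpha^1.4 = 0.47^1.4 = 0.347486
Attenuation rate = 1.05 * alpha^1.4 * P / A
= 1.05 * 0.347486 * 2.82 / 0.3638 = 2.82822 dB/m
Total Att = 2.82822 * 5.3 = 14.99 dB


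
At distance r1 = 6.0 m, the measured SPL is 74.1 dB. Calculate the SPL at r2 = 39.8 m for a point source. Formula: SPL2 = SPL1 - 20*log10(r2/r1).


r2/r1 = 39.8/6.0 = 6.63333
Correction = 20*log10(6.63333) = 16.4346 dB
SPL2 = 74.1 - 16.4346 = 57.665 dB


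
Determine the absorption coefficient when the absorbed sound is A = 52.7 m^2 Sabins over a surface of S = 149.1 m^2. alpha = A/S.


Absorption coefficient = absorbed power / incident power
alpha = A / S = 52.7 / 149.1 = 0.35345


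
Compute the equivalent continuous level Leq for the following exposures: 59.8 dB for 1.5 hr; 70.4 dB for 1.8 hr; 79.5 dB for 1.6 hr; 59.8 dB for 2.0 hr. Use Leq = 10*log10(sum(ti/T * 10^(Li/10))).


T_total = 1.5 + 1.8 + 1.6 + 2.0 = 6.9 hr
(1.5/6.9) * 10^(59.8/10) = 207607
(1.8/6.9) * 10^(70.4/10) = 2.86038e+06
(1.6/6.9) * 10^(79.5/10) = 2.06667e+07
(2.0/6.9) * 10^(59.8/10) = 276809
Sum = 207607 + 2.86038e+06 + 2.06667e+07 + 276809 = 2.40115e+07
Leq = 10*log10(2.40115e+07) = 73.804 dB


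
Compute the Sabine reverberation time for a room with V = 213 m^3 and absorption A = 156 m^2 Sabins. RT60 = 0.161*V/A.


RT60 = 0.161 * 213 / 156 = 0.21983 s


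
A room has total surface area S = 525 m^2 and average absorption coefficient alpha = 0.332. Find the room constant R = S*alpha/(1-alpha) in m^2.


R = 525 * 0.332 / (1 - 0.332) = 260.93 m^2


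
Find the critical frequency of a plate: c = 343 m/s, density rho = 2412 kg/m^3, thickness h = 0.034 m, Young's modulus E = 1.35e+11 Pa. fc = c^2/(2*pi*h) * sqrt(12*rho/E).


12*rho/E = 12*2412/1.35e+11 = 2.144e-07
sqrt(12*rho/E) = sqrt(2.144e-07) = 0.000463033
c^2/(2*pi*h) = 343^2/(2*pi*0.034) = 550718
fc = 550718 * 0.000463033 = 255 Hz
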